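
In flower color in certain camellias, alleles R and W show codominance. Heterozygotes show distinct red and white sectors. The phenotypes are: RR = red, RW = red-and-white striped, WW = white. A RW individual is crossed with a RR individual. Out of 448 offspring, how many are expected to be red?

Punnett square for RW × RR:
Offspring genotypes: 2 RR, 2 RW
Phenotype counts: 2 red, 2 red-and-white striped
red: 2 out of 4 → fraction 1/2
Expected count = 1/2 × 448 = 224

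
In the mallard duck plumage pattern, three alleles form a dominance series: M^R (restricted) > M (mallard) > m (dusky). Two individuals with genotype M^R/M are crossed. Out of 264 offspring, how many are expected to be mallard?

Cross: M^R/M × M^R/M
Allele dominance: M^R > M > m
Offspring genotypes: 1 M^R/M^R, 2 M^R/M, 1 M/M
Phenotype counts: 3 restricted, 1 mallard
mallard: 1 out of 4 → fraction 1/4
Expected count = 1/4 × 264 = 66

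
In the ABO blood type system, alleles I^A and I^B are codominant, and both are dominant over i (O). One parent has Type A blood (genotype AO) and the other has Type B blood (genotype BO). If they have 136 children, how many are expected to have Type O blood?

Cross: AO × BO
Possible offspring genotypes: 1 AB, 1 AO, 1 BO, 1 OO
Blood type counts: 1 Type AB, 1 Type A, 1 Type B, 1 Type O
Probability of Type O: 1/4
Expected count = 1/4 × 136 = 34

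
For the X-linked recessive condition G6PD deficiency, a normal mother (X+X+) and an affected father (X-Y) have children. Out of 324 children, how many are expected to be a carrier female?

Cross: X+X+ × X-Y
Offspring: 2 X+X-, 2 X+Y
Probability of a carrier female: 2/4 = 1/2
Expected count = 1/2 × 324 = 162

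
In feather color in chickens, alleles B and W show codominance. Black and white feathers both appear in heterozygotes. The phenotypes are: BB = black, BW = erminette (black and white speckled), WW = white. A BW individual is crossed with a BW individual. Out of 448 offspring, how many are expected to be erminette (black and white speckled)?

Punnett square for BW × BW:
Offspring genotypes: 1 BB, 2 BW, 1 WW
Phenotype counts: 1 black, 2 erminette (black and white speckled), 1 white
erminette (black and white speckled): 2 out of 4 → fraction 1/2
Expected count = 1/2 × 448 = 224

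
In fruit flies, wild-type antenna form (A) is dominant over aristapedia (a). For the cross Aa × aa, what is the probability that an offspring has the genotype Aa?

Punnett square for Aa × aa:
Offspring genotypes: 2 Aa, 2 aa
Total offspring: 4
Count with target: 2
Probability: 2/4 = 1/2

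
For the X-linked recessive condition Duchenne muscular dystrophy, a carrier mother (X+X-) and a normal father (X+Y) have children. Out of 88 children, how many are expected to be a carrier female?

Cross: X+X- × X+Y
Offspring: 1 X+X+, 1 X+Y, 1 X+X-, 1 X-Y
Probability of a carrier female: 1/4
Expected count = 1/4 × 88 = 22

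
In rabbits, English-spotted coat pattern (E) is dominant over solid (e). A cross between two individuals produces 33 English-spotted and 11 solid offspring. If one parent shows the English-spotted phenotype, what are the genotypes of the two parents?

Observed offspring: 33 English-spotted, 11 solid
The observed ratio simplifies to 3:1. Solid (ee) offspring appear, so each parent must contribute one e allele. The parent stated to show English-spotted carries E, so it is Ee. The other parent is then either Ee or ee: Ee × ee would give a 1:1 split, whereas Ee × Ee gives 3:1 — matching the data. So both parents are heterozygous (Ee × Ee).
Parent genotypes: Ee × Ee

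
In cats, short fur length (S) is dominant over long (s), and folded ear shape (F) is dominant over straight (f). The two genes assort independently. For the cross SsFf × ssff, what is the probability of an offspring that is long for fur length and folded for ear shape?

Dihybrid cross SsFf × ssff — consider each gene separately:
fur length: Ss × ss → 2 Ss, 2 ss → 2 S_ : 2 ss (out of 4)
ear shape: Ff × ff → 2 Ff, 2 ff → 2 F_ : 2 ff (out of 4)
Looking for: long (ss) and folded (F_)
P(long) = 2/4, P(folded) = 2/4
P(both) = 2/4 × 2/4 = 4/16 = 1/4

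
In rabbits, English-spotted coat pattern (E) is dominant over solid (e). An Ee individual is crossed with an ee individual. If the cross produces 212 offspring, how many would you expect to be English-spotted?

Punnett square for Ee × ee:
Offspring genotypes: 2 Ee, 2 ee
English-spotted: 2, solid: 2
English-spotted: 2 out of 4 → fraction 1/2
Expected count = 1/2 × 212 = 106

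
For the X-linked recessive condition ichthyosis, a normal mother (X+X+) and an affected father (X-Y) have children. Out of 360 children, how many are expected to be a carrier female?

Cross: X+X+ × X-Y
Offspring: 2 X+X-, 2 X+Y
Probability of a carrier female: 2/4 = 1/2
Expected count = 1/2 × 360 = 180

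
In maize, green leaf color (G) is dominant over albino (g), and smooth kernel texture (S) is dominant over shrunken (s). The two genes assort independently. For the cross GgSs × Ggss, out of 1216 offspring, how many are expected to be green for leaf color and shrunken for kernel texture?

Dihybrid cross GgSs × Ggss — consider each gene separately:
leaf color: Gg × Gg → 1 GG, 2 Gg, 1 gg → 3 G_ : 1 gg (out of 4)
kernel texture: Ss × ss → 2 Ss, 2 ss → 2 S_ : 2 ss (out of 4)
Looking for: green (G_) and shrunken (ss)
P(green) = 3/4, P(shrunken) = 2/4
P(both) = 3/4 × 2/4 = 6/16 = 3/8
Expected count = 3/8 × 1216 = 456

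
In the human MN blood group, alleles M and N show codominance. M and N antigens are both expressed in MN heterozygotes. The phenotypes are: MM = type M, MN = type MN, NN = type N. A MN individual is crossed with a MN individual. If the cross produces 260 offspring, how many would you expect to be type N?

Punnett square for MN × MN:
Offspring genotypes: 1 MM, 2 MN, 1 NN
Phenotype counts: 1 type M, 2 type MN, 1 type N
type N: 1 out of 4 → fraction 1/4
Expected count = 1/4 × 260 = 65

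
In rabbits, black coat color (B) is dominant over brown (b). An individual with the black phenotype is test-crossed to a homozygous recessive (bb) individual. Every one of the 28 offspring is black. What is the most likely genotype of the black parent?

Test cross: ? × bb
All offspring are black.
If the unknown parent were heterozygous (Bb), about half of 28 offspring would be brown; none are. The unknown parent is most likely homozygous dominant (BB).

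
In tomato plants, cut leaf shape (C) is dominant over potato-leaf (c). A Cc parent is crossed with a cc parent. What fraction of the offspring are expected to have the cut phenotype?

Punnett square for Cc × cc:
Offspring genotypes: 2 Cc, 2 cc
Total offspring: 4
Count with target: 2
Probability: 2/4 = 1/2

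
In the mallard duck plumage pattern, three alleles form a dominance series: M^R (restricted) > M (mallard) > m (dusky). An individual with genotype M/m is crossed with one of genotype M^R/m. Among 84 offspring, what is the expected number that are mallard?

Cross: M/m × M^R/m
Allele dominance: M^R > M > m
Offspring genotypes: 1 M^R/M, 1 M/m, 1 M^R/m, 1 m/m
Phenotype counts: 2 restricted, 1 mallard, 1 dusky
mallard: 1 out of 4 → fraction 1/4
Expected count = 1/4 × 84 = 21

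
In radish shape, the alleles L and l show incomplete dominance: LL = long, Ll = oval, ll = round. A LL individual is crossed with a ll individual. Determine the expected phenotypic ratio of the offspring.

Punnett square for LL × ll:
Offspring genotypes: 4 Ll
Phenotype counts: 4 oval
Ratio: all oval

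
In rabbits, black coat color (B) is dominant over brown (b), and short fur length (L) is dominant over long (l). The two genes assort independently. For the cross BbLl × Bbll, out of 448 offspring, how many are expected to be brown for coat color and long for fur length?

Dihybrid cross BbLl × Bbll — consider each gene separately:
coat color: Bb × Bb → 1 BB, 2 Bb, 1 bb → 3 B_ : 1 bb (out of 4)
fur length: Ll × ll → 2 Ll, 2 ll → 2 L_ : 2 ll (out of 4)
Looking for: brown (bb) and long (ll)
P(brown) = 1/4, P(long) = 2/4
P(both) = 1/4 × 2/4 = 2/16 = 1/8
Expected count = 1/8 × 448 = 56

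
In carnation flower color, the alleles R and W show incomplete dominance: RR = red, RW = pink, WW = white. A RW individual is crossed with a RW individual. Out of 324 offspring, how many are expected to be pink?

Punnett square for RW × RW:
Offspring genotypes: 1 RR, 2 RW, 1 WW
Phenotype counts: 1 red, 2 pink, 1 white
pink: 2 out of 4 → fraction 1/2
Expected count = 1/2 × 324 = 162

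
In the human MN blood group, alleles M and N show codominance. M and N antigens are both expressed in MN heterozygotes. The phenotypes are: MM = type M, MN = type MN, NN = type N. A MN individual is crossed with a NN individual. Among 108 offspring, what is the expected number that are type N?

Punnett square for MN × NN:
Offspring genotypes: 2 MN, 2 NN
Phenotype counts: 2 type MN, 2 type N
type N: 2 out of 4 → fraction 1/2
Expected count = 1/2 × 108 = 54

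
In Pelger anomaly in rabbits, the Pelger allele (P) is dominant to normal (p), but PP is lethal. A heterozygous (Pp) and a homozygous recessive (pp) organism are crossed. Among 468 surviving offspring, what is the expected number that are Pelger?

Cross: Pp × pp
Punnett square offspring (before lethality): 2 Pp, 2 pp
No PP offspring are produced in this cross.
Pelger: 2 out of 4 → fraction 1/2
Expected count = 1/2 × 468 = 234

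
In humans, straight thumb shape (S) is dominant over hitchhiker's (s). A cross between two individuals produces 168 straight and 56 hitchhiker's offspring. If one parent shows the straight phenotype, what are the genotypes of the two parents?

Observed offspring: 168 straight, 56 hitchhiker's
The observed ratio simplifies to 3:1. Hitchhiker's (ss) offspring appear, so each parent must contribute one s allele. The parent stated to show straight carries S, so it is Ss. The other parent is then either Ss or ss: Ss × ss would give a 1:1 split, whereas Ss × Ss gives 3:1 — matching the data. So both parents are heterozygous (Ss × Ss).
Parent genotypes: Ss × Ss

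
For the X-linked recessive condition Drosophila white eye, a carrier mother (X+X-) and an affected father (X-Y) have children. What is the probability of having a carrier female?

Cross: X+X- × X-Y
Offspring: 1 X+X-, 1 X+Y, 1 X-X-, 1 X-Y
Probability of a carrier female: 1/4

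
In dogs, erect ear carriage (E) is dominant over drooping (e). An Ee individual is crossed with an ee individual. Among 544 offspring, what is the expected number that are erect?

Punnett square for Ee × ee:
Offspring genotypes: 2 Ee, 2 ee
erect: 2, drooping: 2
erect: 2 out of 4 → fraction 1/2
Expected count = 1/2 × 544 = 272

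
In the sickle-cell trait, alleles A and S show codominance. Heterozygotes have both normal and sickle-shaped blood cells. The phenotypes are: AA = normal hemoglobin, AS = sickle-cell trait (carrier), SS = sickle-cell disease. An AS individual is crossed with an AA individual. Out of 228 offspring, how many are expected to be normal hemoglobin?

Punnett square for AS × AA:
Offspring genotypes: 2 AA, 2 AS
Phenotype counts: 2 normal hemoglobin, 2 sickle-cell trait (carrier)
normal hemoglobin: 2 out of 4 → fraction 1/2
Expected count = 1/2 × 228 = 114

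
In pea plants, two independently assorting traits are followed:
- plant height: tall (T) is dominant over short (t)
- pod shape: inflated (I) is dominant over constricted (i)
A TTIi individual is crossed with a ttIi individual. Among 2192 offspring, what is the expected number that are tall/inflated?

Dihybrid cross TTIi × ttIi — consider each gene separately:
plant height: TT × tt → 4 Tt → 4 T_ (out of 4)
pod shape: Ii × Ii → 1 II, 2 Ii, 1 ii → 3 I_ : 1 ii (out of 4)
Combine (counts out of 4 × 4 = 16): tall/inflated (T_I_) = 4×3 = 12; tall/constricted (T_ii) = 4×1 = 4
Phenotype counts (out of 16): 12 tall/inflated, 4 tall/constricted
tall/inflated: 12 out of 16 → fraction 3/4
Expected count = 3/4 × 2192 = 1644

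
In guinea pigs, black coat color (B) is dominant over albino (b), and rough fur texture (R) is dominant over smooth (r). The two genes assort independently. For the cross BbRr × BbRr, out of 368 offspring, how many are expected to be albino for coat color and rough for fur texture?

Dihybrid cross BbRr × BbRr — consider each gene separately:
coat color: Bb × Bb → 1 BB, 2 Bb, 1 bb → 3 B_ : 1 bb (out of 4)
fur texture: Rr × Rr → 1 RR, 2 Rr, 1 rr → 3 R_ : 1 rr (out of 4)
Looking for: albino (bb) and rough (R_)
P(albino) = 1/4, P(rough) = 3/4
P(both) = 1/4 × 3/4 = 3/16
Expected count = 3/16 × 368 = 69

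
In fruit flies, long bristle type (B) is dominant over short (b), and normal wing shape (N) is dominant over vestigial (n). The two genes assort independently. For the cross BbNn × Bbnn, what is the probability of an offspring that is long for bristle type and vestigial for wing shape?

Dihybrid cross BbNn × Bbnn — consider each gene separately:
bristle type: Bb × Bb → 1 BB, 2 Bb, 1 bb → 3 B_ : 1 bb (out of 4)
wing shape: Nn × nn → 2 Nn, 2 nn → 2 N_ : 2 nn (out of 4)
Looking for: long (B_) and vestigial (nn)
P(long) = 3/4, P(vestigial) = 2/4
P(both) = 3/4 × 2/4 = 6/16 = 3/8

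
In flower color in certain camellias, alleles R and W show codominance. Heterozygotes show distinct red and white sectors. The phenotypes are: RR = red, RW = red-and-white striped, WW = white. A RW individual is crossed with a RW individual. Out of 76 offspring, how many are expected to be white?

Punnett square for RW × RW:
Offspring genotypes: 1 RR, 2 RW, 1 WW
Phenotype counts: 1 red, 2 red-and-white striped, 1 white
white: 1 out of 4 → fraction 1/4
Expected count = 1/4 × 76 = 19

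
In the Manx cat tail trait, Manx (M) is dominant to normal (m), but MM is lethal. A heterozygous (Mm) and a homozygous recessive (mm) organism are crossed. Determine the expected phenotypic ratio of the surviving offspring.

Cross: Mm × mm
Punnett square offspring (before lethality): 2 Mm, 2 mm
No MM offspring are produced in this cross.
Ratio: 1 Manx (tailless) : 1 normal-tailed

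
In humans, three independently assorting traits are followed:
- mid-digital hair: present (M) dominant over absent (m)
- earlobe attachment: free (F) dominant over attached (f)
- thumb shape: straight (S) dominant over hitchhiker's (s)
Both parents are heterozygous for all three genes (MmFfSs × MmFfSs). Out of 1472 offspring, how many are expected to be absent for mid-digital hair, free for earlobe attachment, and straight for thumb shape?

Trihybrid cross: MmFfSs × MmFfSs
Each trait segregates independently with a 3:1 phenotypic ratio, so each gene contributes 3/4 (dominant) or 1/4 (recessive).
Target: absent (mid-digital hair), free (earlobe attachment), straight (thumb shape)
Probability = product of independent per-trait probabilities
= 1/4 × 3/4 × 3/4 = 9/64
Expected count = 9/64 × 1472 = 207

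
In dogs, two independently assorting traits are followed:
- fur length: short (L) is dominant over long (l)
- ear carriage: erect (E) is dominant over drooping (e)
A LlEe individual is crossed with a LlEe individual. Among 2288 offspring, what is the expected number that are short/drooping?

Dihybrid cross LlEe × LlEe — consider each gene separately:
fur length: Ll × Ll → 1 LL, 2 Ll, 1 ll → 3 L_ : 1 ll (out of 4)
ear carriage: Ee × Ee → 1 EE, 2 Ee, 1 ee → 3 E_ : 1 ee (out of 4)
Combine (counts out of 4 × 4 = 16): short/erect (L_E_) = 3×3 = 9; short/drooping (L_ee) = 3×1 = 3; long/erect (llE_) = 1×3 = 3; long/drooping (llee) = 1×1 = 1
Phenotype counts (out of 16): 9 short/erect, 3 short/drooping, 3 long/erect, 1 long/drooping
short/drooping: 3 out of 16 → fraction 3/16
Expected count = 3/16 × 2288 = 429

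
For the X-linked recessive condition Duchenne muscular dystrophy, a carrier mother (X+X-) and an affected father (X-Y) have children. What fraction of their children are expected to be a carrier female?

Cross: X+X- × X-Y
Offspring: 1 X+X-, 1 X+Y, 1 X-X-, 1 X-Y
Probability of a carrier female: 1/4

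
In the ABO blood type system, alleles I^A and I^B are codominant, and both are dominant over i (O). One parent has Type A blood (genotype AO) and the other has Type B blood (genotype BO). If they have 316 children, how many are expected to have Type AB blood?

Cross: AO × BO
Possible offspring genotypes: 1 AB, 1 AO, 1 BO, 1 OO
Blood type counts: 1 Type AB, 1 Type A, 1 Type B, 1 Type O
Probability of Type AB: 1/4
Expected count = 1/4 × 316 = 79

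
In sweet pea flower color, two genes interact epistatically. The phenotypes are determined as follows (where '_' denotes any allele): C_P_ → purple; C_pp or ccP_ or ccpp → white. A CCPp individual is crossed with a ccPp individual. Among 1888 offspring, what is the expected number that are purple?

Cross: CCPp × ccPp — consider each gene separately:
C gene: CC × cc → 4 Cc → 4 C_ (out of 4)
P gene: Pp × Pp → 1 PP, 2 Pp, 1 pp → 3 P_ : 1 pp (out of 4)
Genotype classes (out of 4 × 4 = 16): C_P_ = 4×3 = 12; C_pp = 4×1 = 4
Apply the phenotype rules: C_P_ (12) → purple; C_pp (4) → white
Phenotype counts (out of 16): 12 purple, 4 white
purple: 12 out of 16 → fraction 3/4
Expected count = 3/4 × 1888 = 1416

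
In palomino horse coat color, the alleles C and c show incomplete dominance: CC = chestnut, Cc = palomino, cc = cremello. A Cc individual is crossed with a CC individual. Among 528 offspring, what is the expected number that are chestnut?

Punnett square for Cc × CC:
Offspring genotypes: 2 CC, 2 Cc
Phenotype counts: 2 chestnut, 2 palomino
chestnut: 2 out of 4 → fraction 1/2
Expected count = 1/2 × 528 = 264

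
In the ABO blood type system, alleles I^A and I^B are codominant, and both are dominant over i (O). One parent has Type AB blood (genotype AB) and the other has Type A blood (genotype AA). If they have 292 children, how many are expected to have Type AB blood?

Cross: AB × AA
Possible offspring genotypes: 2 AA, 2 AB
Blood type counts: 2 Type A, 2 Type AB
Probability of Type AB: 2/4 = 1/2
Expected count = 1/2 × 292 = 146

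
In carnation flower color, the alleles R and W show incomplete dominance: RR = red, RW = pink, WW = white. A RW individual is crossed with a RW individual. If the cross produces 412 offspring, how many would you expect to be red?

Punnett square for RW × RW:
Offspring genotypes: 1 RR, 2 RW, 1 WW
Phenotype counts: 1 red, 2 pink, 1 white
red: 1 out of 4 → fraction 1/4
Expected count = 1/4 × 412 = 103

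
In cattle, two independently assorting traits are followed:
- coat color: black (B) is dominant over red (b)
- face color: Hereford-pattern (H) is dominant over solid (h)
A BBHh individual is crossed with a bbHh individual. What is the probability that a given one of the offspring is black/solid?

Dihybrid cross BBHh × bbHh — consider each gene separately:
coat color: BB × bb → 4 Bb → 4 B_ (out of 4)
face color: Hh × Hh → 1 HH, 2 Hh, 1 hh → 3 H_ : 1 hh (out of 4)
Combine (counts out of 4 × 4 = 16): black/Hereford-pattern (B_H_) = 4×3 = 12; black/solid (B_hh) = 4×1 = 4
Phenotype counts (out of 16): 12 black/Hereford-pattern, 4 black/solid
black/solid: 4 out of 16
Probability: 4/16 = 1/4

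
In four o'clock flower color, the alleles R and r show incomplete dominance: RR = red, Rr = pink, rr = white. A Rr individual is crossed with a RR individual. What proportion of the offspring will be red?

Punnett square for Rr × RR:
Offspring genotypes: 2 RR, 2 Rr
Phenotype counts: 2 red, 2 pink
red: 2 out of 4
Probability: 2/4 = 1/2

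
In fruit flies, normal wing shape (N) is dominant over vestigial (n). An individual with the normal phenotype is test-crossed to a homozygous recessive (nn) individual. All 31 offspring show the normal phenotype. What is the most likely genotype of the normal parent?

Test cross: ? × nn
All offspring are normal.
If the unknown parent were heterozygous (Nn), about half of 31 offspring would be vestigial; none are. The unknown parent is most likely homozygous dominant (NN).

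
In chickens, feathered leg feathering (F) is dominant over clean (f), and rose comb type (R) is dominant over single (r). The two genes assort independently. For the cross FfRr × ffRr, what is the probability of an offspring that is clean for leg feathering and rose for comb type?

Dihybrid cross FfRr × ffRr — consider each gene separately:
leg feathering: Ff × ff → 2 Ff, 2 ff → 2 F_ : 2 ff (out of 4)
comb type: Rr × Rr → 1 RR, 2 Rr, 1 rr → 3 R_ : 1 rr (out of 4)
Looking for: clean (ff) and rose (R_)
P(clean) = 2/4, P(rose) = 3/4
P(both) = 2/4 × 3/4 = 6/16 = 3/8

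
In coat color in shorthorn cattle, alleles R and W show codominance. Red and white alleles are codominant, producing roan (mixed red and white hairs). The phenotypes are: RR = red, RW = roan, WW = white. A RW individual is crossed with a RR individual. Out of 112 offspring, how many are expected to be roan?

Punnett square for RW × RR:
Offspring genotypes: 2 RR, 2 RW
Phenotype counts: 2 red, 2 roan
roan: 2 out of 4 → fraction 1/2
Expected count = 1/2 × 112 = 56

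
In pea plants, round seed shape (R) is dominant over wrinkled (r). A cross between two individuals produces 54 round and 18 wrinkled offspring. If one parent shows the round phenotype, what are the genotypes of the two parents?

Observed offspring: 54 round, 18 wrinkled
The observed ratio simplifies to 3:1. Wrinkled (rr) offspring appear, so each parent must contribute one r allele. The parent stated to show round carries R, so it is Rr. The other parent is then either Rr or rr: Rr × rr would give a 1:1 split, whereas Rr × Rr gives 3:1 — matching the data. So both parents are heterozygous (Rr × Rr).
Parent genotypes: Rr × Rr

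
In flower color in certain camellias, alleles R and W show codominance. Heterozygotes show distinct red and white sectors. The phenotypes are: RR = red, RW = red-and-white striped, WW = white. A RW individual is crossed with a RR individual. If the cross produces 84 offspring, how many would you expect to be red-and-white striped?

Punnett square for RW × RR:
Offspring genotypes: 2 RR, 2 RW
Phenotype counts: 2 red, 2 red-and-white striped
red-and-white striped: 2 out of 4 → fraction 1/2
Expected count = 1/2 × 84 = 42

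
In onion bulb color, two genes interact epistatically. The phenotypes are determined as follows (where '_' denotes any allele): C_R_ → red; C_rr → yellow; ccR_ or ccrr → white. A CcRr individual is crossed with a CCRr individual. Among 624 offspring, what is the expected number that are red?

Cross: CcRr × CCRr — consider each gene separately:
C gene: Cc × CC → 2 CC, 2 Cc → 4 C_ (out of 4)
R gene: Rr × Rr → 1 RR, 2 Rr, 1 rr → 3 R_ : 1 rr (out of 4)
Genotype classes (out of 4 × 4 = 16): C_R_ = 4×3 = 12; C_rr = 4×1 = 4
Apply the phenotype rules: C_R_ (12) → red; C_rr (4) → yellow
Phenotype counts (out of 16): 12 red, 4 yellow
red: 12 out of 16 → fraction 3/4
Expected count = 3/4 × 624 = 468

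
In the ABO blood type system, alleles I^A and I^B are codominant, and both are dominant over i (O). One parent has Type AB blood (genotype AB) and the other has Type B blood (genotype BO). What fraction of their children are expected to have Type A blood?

Cross: AB × BO
Possible offspring genotypes: 1 AB, 1 AO, 1 BB, 1 BO
Blood type counts: 1 Type AB, 1 Type A, 2 Type B
Probability of Type A: 1/4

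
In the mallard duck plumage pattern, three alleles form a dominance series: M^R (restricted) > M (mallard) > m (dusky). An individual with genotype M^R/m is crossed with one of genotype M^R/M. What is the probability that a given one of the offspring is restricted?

Cross: M^R/m × M^R/M
Allele dominance: M^R > M > m
Offspring genotypes: 1 M^R/M^R, 1 M^R/M, 1 M^R/m, 1 M/m
Phenotype counts: 3 restricted, 1 mallard
restricted: 3 out of 4
Probability: 3/4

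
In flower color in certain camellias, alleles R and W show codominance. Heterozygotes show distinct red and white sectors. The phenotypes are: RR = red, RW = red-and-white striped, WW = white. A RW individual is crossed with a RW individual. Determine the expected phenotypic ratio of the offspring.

Punnett square for RW × RW:
Offspring genotypes: 1 RR, 2 RW, 1 WW
Phenotype counts: 1 red, 2 red-and-white striped, 1 white
Ratio: 1 red : 2 red-and-white striped : 1 white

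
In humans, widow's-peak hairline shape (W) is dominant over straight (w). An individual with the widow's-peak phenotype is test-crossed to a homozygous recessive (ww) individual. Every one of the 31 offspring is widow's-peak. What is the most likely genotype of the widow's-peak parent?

Test cross: ? × ww
All offspring are widow's-peak.
If the unknown parent were heterozygous (Ww), about half of 31 offspring would be straight; none are. The unknown parent is most likely homozygous dominant (WW).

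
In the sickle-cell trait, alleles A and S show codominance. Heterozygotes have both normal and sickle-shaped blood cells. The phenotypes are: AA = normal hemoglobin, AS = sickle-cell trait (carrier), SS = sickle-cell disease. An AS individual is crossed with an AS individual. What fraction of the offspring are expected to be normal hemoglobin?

Punnett square for AS × AS:
Offspring genotypes: 1 AA, 2 AS, 1 SS
Phenotype counts: 1 normal hemoglobin, 2 sickle-cell trait (carrier), 1 sickle-cell disease
normal hemoglobin: 1 out of 4
Probability: 1/4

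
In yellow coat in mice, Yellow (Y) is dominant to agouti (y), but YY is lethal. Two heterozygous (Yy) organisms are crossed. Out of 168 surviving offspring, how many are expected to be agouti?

Cross: Yy × Yy
Punnett square offspring (before lethality): 1 YY, 2 Yy, 1 yy
The YY genotype is lethal (embryos die); surviving offspring: 2 Yy, 1 yy
agouti: 1 out of 3 → fraction 1/3
Expected count = 1/3 × 168 = 56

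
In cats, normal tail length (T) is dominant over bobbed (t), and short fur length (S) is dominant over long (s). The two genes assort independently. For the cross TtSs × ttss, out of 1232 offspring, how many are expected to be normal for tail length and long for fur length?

Dihybrid cross TtSs × ttss — consider each gene separately:
tail length: Tt × tt → 2 Tt, 2 tt → 2 T_ : 2 tt (out of 4)
fur length: Ss × ss → 2 Ss, 2 ss → 2 S_ : 2 ss (out of 4)
Looking for: normal (T_) and long (ss)
P(normal) = 2/4, P(long) = 2/4
P(both) = 2/4 × 2/4 = 4/16 = 1/4
Expected count = 1/4 × 1232 = 308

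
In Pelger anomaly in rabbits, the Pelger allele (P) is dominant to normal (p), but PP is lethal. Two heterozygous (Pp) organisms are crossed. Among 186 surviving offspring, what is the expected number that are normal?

Cross: Pp × Pp
Punnett square offspring (before lethality): 1 PP, 2 Pp, 1 pp
The PP genotype is lethal (embryos die); surviving offspring: 2 Pp, 1 pp
normal: 1 out of 3 → fraction 1/3
Expected count = 1/3 × 186 = 62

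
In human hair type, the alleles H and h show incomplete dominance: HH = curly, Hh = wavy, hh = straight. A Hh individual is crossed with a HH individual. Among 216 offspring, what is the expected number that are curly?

Punnett square for Hh × HH:
Offspring genotypes: 2 HH, 2 Hh
Phenotype counts: 2 curly, 2 wavy
curly: 2 out of 4 → fraction 1/2
Expected count = 1/2 × 216 = 108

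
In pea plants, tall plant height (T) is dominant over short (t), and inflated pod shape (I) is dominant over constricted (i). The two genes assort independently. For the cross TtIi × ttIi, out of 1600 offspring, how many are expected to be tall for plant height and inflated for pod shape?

Dihybrid cross TtIi × ttIi — consider each gene separately:
plant height: Tt × tt → 2 Tt, 2 tt → 2 T_ : 2 tt (out of 4)
pod shape: Ii × Ii → 1 II, 2 Ii, 1 ii → 3 I_ : 1 ii (out of 4)
Looking for: tall (T_) and inflated (I_)
P(tall) = 2/4, P(inflated) = 3/4
P(both) = 2/4 × 3/4 = 6/16 = 3/8
Expected count = 3/8 × 1600 = 600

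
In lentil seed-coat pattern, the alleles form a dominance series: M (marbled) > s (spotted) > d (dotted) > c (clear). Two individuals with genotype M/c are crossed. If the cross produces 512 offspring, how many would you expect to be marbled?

Cross: M/c × M/c
Allele dominance: M > s > d > c
Offspring genotypes: 1 M/M, 2 M/c, 1 c/c
Phenotype counts: 3 marbled, 1 clear
marbled: 3 out of 4 → fraction 3/4
Expected count = 3/4 × 512 = 384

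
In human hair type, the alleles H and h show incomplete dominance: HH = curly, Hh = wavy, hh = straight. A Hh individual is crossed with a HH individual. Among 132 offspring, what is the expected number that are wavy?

Punnett square for Hh × HH:
Offspring genotypes: 2 HH, 2 Hh
Phenotype counts: 2 curly, 2 wavy
wavy: 2 out of 4 → fraction 1/2
Expected count = 1/2 × 132 = 66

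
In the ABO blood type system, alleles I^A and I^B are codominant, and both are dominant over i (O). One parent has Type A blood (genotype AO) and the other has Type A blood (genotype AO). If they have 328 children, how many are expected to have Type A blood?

Cross: AO × AO
Possible offspring genotypes: 1 AA, 2 AO, 1 OO
Blood type counts: 3 Type A, 1 Type O
Probability of Type A: 3/4
Expected count = 3/4 × 328 = 246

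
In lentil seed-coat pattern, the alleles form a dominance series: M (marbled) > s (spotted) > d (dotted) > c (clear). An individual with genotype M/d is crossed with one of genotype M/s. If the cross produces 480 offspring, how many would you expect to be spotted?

Cross: M/d × M/s
Allele dominance: M > s > d > c
Offspring genotypes: 1 M/M, 1 M/s, 1 M/d, 1 s/d
Phenotype counts: 3 marbled, 1 spotted
spotted: 1 out of 4 → fraction 1/4
Expected count = 1/4 × 480 = 120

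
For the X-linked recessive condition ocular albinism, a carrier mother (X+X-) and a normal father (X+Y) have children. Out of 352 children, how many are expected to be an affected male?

Cross: X+X- × X+Y
Offspring: 1 X+X+, 1 X+Y, 1 X+X-, 1 X-Y
Probability of an affected male: 1/4
Expected count = 1/4 × 352 = 88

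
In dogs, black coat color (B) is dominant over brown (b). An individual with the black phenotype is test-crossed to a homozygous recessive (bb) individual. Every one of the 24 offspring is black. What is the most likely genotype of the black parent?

Test cross: ? × bb
All offspring are black.
If the unknown parent were heterozygous (Bb), about half of 24 offspring would be brown; none are. The unknown parent is most likely homozygous dominant (BB).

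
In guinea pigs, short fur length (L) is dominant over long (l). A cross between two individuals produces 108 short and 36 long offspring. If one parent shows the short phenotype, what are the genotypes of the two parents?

Observed offspring: 108 short, 36 long
The observed ratio simplifies to 3:1. Long (ll) offspring appear, so each parent must contribute one l allele. The parent stated to show short carries L, so it is Ll. The other parent is then either Ll or ll: Ll × ll would give a 1:1 split, whereas Ll × Ll gives 3:1 — matching the data. So both parents are heterozygous (Ll × Ll).
Parent genotypes: Ll × Ll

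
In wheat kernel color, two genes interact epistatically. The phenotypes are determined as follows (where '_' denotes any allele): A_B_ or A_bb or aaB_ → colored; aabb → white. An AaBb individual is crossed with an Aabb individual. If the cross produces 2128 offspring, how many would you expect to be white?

Cross: AaBb × Aabb — consider each gene separately:
A gene: Aa × Aa → 1 AA, 2 Aa, 1 aa → 3 A_ : 1 aa (out of 4)
B gene: Bb × bb → 2 Bb, 2 bb → 2 B_ : 2 bb (out of 4)
Genotype classes (out of 4 × 4 = 16): A_B_ = 3×2 = 6; A_bb = 3×2 = 6; aaB_ = 1×2 = 2; aabb = 1×2 = 2
Apply the phenotype rules: A_B_ (6) + A_bb (6) + aaB_ (2) → colored; aabb (2) → white
Phenotype counts (out of 16): 14 colored, 2 white
white: 2 out of 16 → fraction 1/8
Expected count = 1/8 × 2128 = 266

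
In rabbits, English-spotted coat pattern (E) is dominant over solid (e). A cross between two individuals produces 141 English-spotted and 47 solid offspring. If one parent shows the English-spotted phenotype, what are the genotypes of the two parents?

Observed offspring: 141 English-spotted, 47 solid
The observed ratio simplifies to 3:1. Solid (ee) offspring appear, so each parent must contribute one e allele. The parent stated to show English-spotted carries E, so it is Ee. The other parent is then either Ee or ee: Ee × ee would give a 1:1 split, whereas Ee × Ee gives 3:1 — matching the data. So both parents are heterozygous (Ee × Ee).
Parent genotypes: Ee × Ee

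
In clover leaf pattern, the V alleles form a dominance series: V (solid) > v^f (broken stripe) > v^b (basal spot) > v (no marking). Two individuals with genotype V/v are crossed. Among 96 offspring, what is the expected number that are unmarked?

Cross: V/v × V/v
Allele dominance: V > v^f > v^b > v
Offspring genotypes: 1 V/V, 2 V/v, 1 v/v
Phenotype counts: 3 solid, 1 unmarked
unmarked: 1 out of 4 → fraction 1/4
Expected count = 1/4 × 96 = 24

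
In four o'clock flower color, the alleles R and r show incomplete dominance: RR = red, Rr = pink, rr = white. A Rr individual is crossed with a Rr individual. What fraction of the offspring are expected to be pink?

Punnett square for Rr × Rr:
Offspring genotypes: 1 RR, 2 Rr, 1 rr
Phenotype counts: 1 red, 2 pink, 1 white
pink: 2 out of 4
Probability: 2/4 = 1/2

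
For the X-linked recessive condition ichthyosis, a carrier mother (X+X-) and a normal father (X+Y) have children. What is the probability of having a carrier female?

Cross: X+X- × X+Y
Offspring: 1 X+X+, 1 X+Y, 1 X+X-, 1 X-Y
Probability of a carrier female: 1/4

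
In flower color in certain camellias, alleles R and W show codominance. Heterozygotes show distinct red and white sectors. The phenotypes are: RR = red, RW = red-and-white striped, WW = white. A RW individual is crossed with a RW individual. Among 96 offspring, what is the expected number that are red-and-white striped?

Punnett square for RW × RW:
Offspring genotypes: 1 RR, 2 RW, 1 WW
Phenotype counts: 1 red, 2 red-and-white striped, 1 white
red-and-white striped: 2 out of 4 → fraction 1/2
Expected count = 1/2 × 96 = 48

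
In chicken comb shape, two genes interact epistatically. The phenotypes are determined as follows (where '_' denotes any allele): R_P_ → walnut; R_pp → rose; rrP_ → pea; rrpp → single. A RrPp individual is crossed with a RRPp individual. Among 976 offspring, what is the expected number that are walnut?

Cross: RrPp × RRPp — consider each gene separately:
R gene: Rr × RR → 2 RR, 2 Rr → 4 R_ (out of 4)
P gene: Pp × Pp → 1 PP, 2 Pp, 1 pp → 3 P_ : 1 pp (out of 4)
Genotype classes (out of 4 × 4 = 16): R_P_ = 4×3 = 12; R_pp = 4×1 = 4
Apply the phenotype rules: R_P_ (12) → walnut; R_pp (4) → rose
Phenotype counts (out of 16): 12 walnut, 4 rose
walnut: 12 out of 16 → fraction 3/4
Expected count = 3/4 × 976 = 732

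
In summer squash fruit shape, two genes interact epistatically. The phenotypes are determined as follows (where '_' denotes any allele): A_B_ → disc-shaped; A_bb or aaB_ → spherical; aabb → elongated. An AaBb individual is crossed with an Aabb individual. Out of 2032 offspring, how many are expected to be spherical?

Cross: AaBb × Aabb — consider each gene separately:
A gene: Aa × Aa → 1 AA, 2 Aa, 1 aa → 3 A_ : 1 aa (out of 4)
B gene: Bb × bb → 2 Bb, 2 bb → 2 B_ : 2 bb (out of 4)
Genotype classes (out of 4 × 4 = 16): A_B_ = 3×2 = 6; A_bb = 3×2 = 6; aaB_ = 1×2 = 2; aabb = 1×2 = 2
Apply the phenotype rules: A_B_ (6) → disc-shaped; A_bb (6) + aaB_ (2) → spherical; aabb (2) → elongated
Phenotype counts (out of 16): 6 disc-shaped, 8 spherical, 2 elongated
spherical: 8 out of 16 → fraction 1/2
Expected count = 1/2 × 2032 = 1016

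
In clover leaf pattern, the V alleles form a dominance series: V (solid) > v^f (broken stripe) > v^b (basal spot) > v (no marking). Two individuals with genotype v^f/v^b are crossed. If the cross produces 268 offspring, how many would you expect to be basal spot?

Cross: v^f/v^b × v^f/v^b
Allele dominance: V > v^f > v^b > v
Offspring genotypes: 1 v^f/v^f, 2 v^f/v^b, 1 v^b/v^b
Phenotype counts: 3 broken stripe, 1 basal spot
basal spot: 1 out of 4 → fraction 1/4
Expected count = 1/4 × 268 = 67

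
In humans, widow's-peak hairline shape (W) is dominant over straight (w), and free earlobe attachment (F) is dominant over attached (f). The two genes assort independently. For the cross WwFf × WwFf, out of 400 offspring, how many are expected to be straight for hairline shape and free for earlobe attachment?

Dihybrid cross WwFf × WwFf — consider each gene separately:
hairline shape: Ww × Ww → 1 WW, 2 Ww, 1 ww → 3 W_ : 1 ww (out of 4)
earlobe attachment: Ff × Ff → 1 FF, 2 Ff, 1 ff → 3 F_ : 1 ff (out of 4)
Looking for: straight (ww) and free (F_)
P(straight) = 1/4, P(free) = 3/4
P(both) = 1/4 × 3/4 = 3/16
Expected count = 3/16 × 400 = 75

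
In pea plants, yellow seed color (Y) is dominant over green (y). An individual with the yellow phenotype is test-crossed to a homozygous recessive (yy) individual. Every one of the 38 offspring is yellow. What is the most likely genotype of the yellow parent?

Test cross: ? × yy
All offspring are yellow.
If the unknown parent were heterozygous (Yy), about half of 38 offspring would be green; none are. The unknown parent is most likely homozygous dominant (YY).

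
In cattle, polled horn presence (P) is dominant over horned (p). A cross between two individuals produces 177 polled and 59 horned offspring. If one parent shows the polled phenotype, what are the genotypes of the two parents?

Observed offspring: 177 polled, 59 horned
The observed ratio simplifies to 3:1. Horned (pp) offspring appear, so each parent must contribute one p allele. The parent stated to show polled carries P, so it is Pp. The other parent is then either Pp or pp: Pp × pp would give a 1:1 split, whereas Pp × Pp gives 3:1 — matching the data. So both parents are heterozygous (Pp × Pp).
Parent genotypes: Pp × Pp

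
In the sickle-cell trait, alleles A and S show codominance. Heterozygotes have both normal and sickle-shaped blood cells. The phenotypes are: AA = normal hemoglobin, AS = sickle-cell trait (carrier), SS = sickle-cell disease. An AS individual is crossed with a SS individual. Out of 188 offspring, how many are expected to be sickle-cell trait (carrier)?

Punnett square for AS × SS:
Offspring genotypes: 2 AS, 2 SS
Phenotype counts: 2 sickle-cell trait (carrier), 2 sickle-cell disease
sickle-cell trait (carrier): 2 out of 4 → fraction 1/2
Expected count = 1/2 × 188 = 94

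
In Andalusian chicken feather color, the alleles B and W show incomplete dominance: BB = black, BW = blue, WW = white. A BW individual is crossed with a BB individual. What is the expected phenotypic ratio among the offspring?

Punnett square for BW × BB:
Offspring genotypes: 2 BB, 2 BW
Phenotype counts: 2 black, 2 blue
Ratio: 1 black : 1 blue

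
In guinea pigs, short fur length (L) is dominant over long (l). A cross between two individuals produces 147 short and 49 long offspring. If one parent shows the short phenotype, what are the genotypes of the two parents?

Observed offspring: 147 short, 49 long
The observed ratio simplifies to 3:1. Long (ll) offspring appear, so each parent must contribute one l allele. The parent stated to show short carries L, so it is Ll. The other parent is then either Ll or ll: Ll × ll would give a 1:1 split, whereas Ll × Ll gives 3:1 — matching the data. So both parents are heterozygous (Ll × Ll).
Parent genotypes: Ll × Ll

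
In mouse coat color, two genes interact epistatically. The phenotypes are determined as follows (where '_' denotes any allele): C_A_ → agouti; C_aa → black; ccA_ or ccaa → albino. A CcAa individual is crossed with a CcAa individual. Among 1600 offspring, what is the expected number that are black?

Cross: CcAa × CcAa — consider each gene separately:
C gene: Cc × Cc → 1 CC, 2 Cc, 1 cc → 3 C_ : 1 cc (out of 4)
A gene: Aa × Aa → 1 AA, 2 Aa, 1 aa → 3 A_ : 1 aa (out of 4)
Genotype classes (out of 4 × 4 = 16): C_A_ = 3×3 = 9; C_aa = 3×1 = 3; ccA_ = 1×3 = 3; ccaa = 1×1 = 1
Apply the phenotype rules: C_A_ (9) → agouti; C_aa (3) → black; ccA_ (3) + ccaa (1) → albino
Phenotype counts (out of 16): 9 agouti, 3 black, 4 albino
black: 3 out of 16 → fraction 3/16
Expected count = 3/16 × 1600 = 300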